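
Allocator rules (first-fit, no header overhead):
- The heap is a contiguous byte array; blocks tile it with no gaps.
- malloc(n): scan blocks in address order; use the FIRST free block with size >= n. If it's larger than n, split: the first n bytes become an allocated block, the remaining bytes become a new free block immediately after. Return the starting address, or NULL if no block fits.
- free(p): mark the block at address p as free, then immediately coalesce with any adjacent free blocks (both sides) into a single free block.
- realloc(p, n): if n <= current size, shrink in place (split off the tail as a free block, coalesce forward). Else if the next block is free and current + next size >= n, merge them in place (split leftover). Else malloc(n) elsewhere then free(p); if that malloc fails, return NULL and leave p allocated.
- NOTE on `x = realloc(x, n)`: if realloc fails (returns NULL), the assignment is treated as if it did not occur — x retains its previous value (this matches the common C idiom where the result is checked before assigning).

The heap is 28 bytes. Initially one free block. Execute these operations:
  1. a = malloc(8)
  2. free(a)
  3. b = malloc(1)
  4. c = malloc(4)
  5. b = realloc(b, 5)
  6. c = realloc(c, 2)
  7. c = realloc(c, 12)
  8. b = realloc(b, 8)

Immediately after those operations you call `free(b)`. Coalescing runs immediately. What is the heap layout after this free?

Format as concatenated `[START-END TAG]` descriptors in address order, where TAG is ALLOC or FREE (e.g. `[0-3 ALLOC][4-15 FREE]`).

Answer: [0-9 FREE][10-21 ALLOC][22-27 FREE]

Derivation:
Op 1: a = malloc(8) -> a = 0; heap: [0-7 ALLOC][8-27 FREE]
Op 2: free(a) -> (freed a); heap: [0-27 FREE]
Op 3: b = malloc(1) -> b = 0; heap: [0-0 ALLOC][1-27 FREE]
Op 4: c = malloc(4) -> c = 1; heap: [0-0 ALLOC][1-4 ALLOC][5-27 FREE]
Op 5: b = realloc(b, 5) -> b = 5; heap: [0-0 FREE][1-4 ALLOC][5-9 ALLOC][10-27 FREE]
Op 6: c = realloc(c, 2) -> c = 1; heap: [0-0 FREE][1-2 ALLOC][3-4 FREE][5-9 ALLOC][10-27 FREE]
Op 7: c = realloc(c, 12) -> c = 10; heap: [0-4 FREE][5-9 ALLOC][10-21 ALLOC][22-27 FREE]
Op 8: b = realloc(b, 8) -> NULL (b unchanged); heap: [0-4 FREE][5-9 ALLOC][10-21 ALLOC][22-27 FREE]
free(b): b = 5 -> block [5-9 ALLOC]; mark free, coalesce with adjacent free neighbors -> [0-9 FREE][10-21 ALLOC][22-27 FREE]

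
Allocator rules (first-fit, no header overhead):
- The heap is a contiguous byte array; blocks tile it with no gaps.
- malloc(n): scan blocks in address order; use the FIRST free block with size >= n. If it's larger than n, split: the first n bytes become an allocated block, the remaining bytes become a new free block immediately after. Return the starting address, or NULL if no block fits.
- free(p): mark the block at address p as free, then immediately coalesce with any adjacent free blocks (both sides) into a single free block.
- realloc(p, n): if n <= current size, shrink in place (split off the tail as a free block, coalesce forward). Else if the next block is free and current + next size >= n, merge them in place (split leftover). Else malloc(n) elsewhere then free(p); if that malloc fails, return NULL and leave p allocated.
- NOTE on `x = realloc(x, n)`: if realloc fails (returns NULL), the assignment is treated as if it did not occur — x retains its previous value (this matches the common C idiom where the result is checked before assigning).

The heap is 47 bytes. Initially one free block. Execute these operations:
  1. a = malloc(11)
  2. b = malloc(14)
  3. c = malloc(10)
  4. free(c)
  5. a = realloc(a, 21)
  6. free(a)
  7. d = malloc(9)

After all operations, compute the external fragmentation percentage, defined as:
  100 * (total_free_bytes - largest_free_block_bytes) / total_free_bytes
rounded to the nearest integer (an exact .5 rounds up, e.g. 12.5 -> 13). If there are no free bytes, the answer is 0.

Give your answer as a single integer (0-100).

Answer: 8

Derivation:
Op 1: a = malloc(11) -> a = 0; heap: [0-10 ALLOC][11-46 FREE]
Op 2: b = malloc(14) -> b = 11; heap: [0-10 ALLOC][11-24 ALLOC][25-46 FREE]
Op 3: c = malloc(10) -> c = 25; heap: [0-10 ALLOC][11-24 ALLOC][25-34 ALLOC][35-46 FREE]
Op 4: free(c) -> (freed c); heap: [0-10 ALLOC][11-24 ALLOC][25-46 FREE]
Op 5: a = realloc(a, 21) -> a = 25; heap: [0-10 FREE][11-24 ALLOC][25-45 ALLOC][46-46 FREE]
Op 6: free(a) -> (freed a); heap: [0-10 FREE][11-24 ALLOC][25-46 FREE]
Op 7: d = malloc(9) -> d = 0; heap: [0-8 ALLOC][9-10 FREE][11-24 ALLOC][25-46 FREE]
Free blocks: [2 22] total_free=24 largest=22 -> 100*(24-22)/24 = 200/24 ≈ 8.333 -> rounds to 8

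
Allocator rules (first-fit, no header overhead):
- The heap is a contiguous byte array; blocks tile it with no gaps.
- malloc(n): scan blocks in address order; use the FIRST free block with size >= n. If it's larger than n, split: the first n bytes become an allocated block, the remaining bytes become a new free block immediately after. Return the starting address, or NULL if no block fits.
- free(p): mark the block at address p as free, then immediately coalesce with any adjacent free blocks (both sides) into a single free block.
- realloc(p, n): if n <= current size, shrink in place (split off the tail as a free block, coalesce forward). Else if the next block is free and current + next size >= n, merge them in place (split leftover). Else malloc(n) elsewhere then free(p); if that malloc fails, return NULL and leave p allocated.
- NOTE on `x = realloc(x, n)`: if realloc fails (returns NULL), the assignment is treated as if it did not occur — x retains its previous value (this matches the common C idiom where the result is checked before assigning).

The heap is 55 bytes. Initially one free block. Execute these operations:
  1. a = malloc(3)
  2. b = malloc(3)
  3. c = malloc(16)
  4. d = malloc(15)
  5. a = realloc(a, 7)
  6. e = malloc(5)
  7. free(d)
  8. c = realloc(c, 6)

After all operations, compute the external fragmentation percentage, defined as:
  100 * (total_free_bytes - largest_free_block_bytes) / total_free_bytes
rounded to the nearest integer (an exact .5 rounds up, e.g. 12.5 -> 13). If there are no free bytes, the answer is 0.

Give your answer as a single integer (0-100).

Answer: 26

Derivation:
Op 1: a = malloc(3) -> a = 0; heap: [0-2 ALLOC][3-54 FREE]
Op 2: b = malloc(3) -> b = 3; heap: [0-2 ALLOC][3-5 ALLOC][6-54 FREE]
Op 3: c = malloc(16) -> c = 6; heap: [0-2 ALLOC][3-5 ALLOC][6-21 ALLOC][22-54 FREE]
Op 4: d = malloc(15) -> d = 22; heap: [0-2 ALLOC][3-5 ALLOC][6-21 ALLOC][22-36 ALLOC][37-54 FREE]
Op 5: a = realloc(a, 7) -> a = 37; heap: [0-2 FREE][3-5 ALLOC][6-21 ALLOC][22-36 ALLOC][37-43 ALLOC][44-54 FREE]
Op 6: e = malloc(5) -> e = 44; heap: [0-2 FREE][3-5 ALLOC][6-21 ALLOC][22-36 ALLOC][37-43 ALLOC][44-48 ALLOC][49-54 FREE]
Op 7: free(d) -> (freed d); heap: [0-2 FREE][3-5 ALLOC][6-21 ALLOC][22-36 FREE][37-43 ALLOC][44-48 ALLOC][49-54 FREE]
Op 8: c = realloc(c, 6) -> c = 6; heap: [0-2 FREE][3-5 ALLOC][6-11 ALLOC][12-36 FREE][37-43 ALLOC][44-48 ALLOC][49-54 FREE]
Free blocks: [3 25 6] total_free=34 largest=25 -> 100*(34-25)/34 = 900/34 ≈ 26.471 -> rounds to 26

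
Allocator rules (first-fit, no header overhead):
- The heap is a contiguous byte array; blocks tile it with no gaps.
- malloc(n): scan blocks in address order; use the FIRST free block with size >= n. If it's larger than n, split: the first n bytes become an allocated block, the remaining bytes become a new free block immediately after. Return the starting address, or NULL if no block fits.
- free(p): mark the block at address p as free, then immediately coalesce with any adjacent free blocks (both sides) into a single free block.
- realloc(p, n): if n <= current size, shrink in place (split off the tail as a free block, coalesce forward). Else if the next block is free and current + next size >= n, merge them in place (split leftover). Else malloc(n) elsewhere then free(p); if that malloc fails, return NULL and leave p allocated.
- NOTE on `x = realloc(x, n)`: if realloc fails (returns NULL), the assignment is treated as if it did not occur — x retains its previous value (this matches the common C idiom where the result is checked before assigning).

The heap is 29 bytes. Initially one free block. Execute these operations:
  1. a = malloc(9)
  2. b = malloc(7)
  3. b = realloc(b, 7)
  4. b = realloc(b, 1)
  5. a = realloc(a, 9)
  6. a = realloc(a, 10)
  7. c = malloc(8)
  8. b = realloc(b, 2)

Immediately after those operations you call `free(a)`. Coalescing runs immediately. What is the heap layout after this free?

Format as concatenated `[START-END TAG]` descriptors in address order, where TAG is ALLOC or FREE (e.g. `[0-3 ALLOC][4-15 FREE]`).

Op 1: a = malloc(9) -> a = 0; heap: [0-8 ALLOC][9-28 FREE]
Op 2: b = malloc(7) -> b = 9; heap: [0-8 ALLOC][9-15 ALLOC][16-28 FREE]
Op 3: b = realloc(b, 7) -> b = 9; heap: [0-8 ALLOC][9-15 ALLOC][16-28 FREE]
Op 4: b = realloc(b, 1) -> b = 9; heap: [0-8 ALLOC][9-9 ALLOC][10-28 FREE]
Op 5: a = realloc(a, 9) -> a = 0; heap: [0-8 ALLOC][9-9 ALLOC][10-28 FREE]
Op 6: a = realloc(a, 10) -> a = 10; heap: [0-8 FREE][9-9 ALLOC][10-19 ALLOC][20-28 FREE]
Op 7: c = malloc(8) -> c = 0; heap: [0-7 ALLOC][8-8 FREE][9-9 ALLOC][10-19 ALLOC][20-28 FREE]
Op 8: b = realloc(b, 2) -> b = 20; heap: [0-7 ALLOC][8-9 FREE][10-19 ALLOC][20-21 ALLOC][22-28 FREE]
free(a): a = 10 -> block [10-19 ALLOC]; mark free, coalesce with adjacent free neighbors -> [0-7 ALLOC][8-19 FREE][20-21 ALLOC][22-28 FREE]

Answer: [0-7 ALLOC][8-19 FREE][20-21 ALLOC][22-28 FREE]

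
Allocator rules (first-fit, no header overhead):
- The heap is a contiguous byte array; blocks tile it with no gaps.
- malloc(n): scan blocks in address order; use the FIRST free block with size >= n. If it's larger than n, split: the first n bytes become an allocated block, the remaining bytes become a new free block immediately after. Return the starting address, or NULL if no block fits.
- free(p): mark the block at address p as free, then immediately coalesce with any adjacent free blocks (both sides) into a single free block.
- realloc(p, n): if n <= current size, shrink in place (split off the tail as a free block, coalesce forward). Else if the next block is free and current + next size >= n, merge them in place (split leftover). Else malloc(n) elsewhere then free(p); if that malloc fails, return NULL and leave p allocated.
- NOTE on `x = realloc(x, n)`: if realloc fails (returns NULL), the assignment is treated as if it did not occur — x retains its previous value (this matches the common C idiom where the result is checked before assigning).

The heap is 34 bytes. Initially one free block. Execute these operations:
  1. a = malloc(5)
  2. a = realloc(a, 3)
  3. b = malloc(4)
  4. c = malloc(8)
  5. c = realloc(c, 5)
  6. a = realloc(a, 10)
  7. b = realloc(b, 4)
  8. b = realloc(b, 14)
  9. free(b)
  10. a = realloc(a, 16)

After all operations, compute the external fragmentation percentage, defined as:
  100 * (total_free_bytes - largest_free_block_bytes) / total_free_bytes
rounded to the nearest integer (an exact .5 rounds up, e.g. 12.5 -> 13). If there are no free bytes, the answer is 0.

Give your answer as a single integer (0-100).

Op 1: a = malloc(5) -> a = 0; heap: [0-4 ALLOC][5-33 FREE]
Op 2: a = realloc(a, 3) -> a = 0; heap: [0-2 ALLOC][3-33 FREE]
Op 3: b = malloc(4) -> b = 3; heap: [0-2 ALLOC][3-6 ALLOC][7-33 FREE]
Op 4: c = malloc(8) -> c = 7; heap: [0-2 ALLOC][3-6 ALLOC][7-14 ALLOC][15-33 FREE]
Op 5: c = realloc(c, 5) -> c = 7; heap: [0-2 ALLOC][3-6 ALLOC][7-11 ALLOC][12-33 FREE]
Op 6: a = realloc(a, 10) -> a = 12; heap: [0-2 FREE][3-6 ALLOC][7-11 ALLOC][12-21 ALLOC][22-33 FREE]
Op 7: b = realloc(b, 4) -> b = 3; heap: [0-2 FREE][3-6 ALLOC][7-11 ALLOC][12-21 ALLOC][22-33 FREE]
Op 8: b = realloc(b, 14) -> NULL (b unchanged); heap: [0-2 FREE][3-6 ALLOC][7-11 ALLOC][12-21 ALLOC][22-33 FREE]
Op 9: free(b) -> (freed b); heap: [0-6 FREE][7-11 ALLOC][12-21 ALLOC][22-33 FREE]
Op 10: a = realloc(a, 16) -> a = 12; heap: [0-6 FREE][7-11 ALLOC][12-27 ALLOC][28-33 FREE]
Free blocks: [7 6] total_free=13 largest=7 -> 100*(13-7)/13 = 600/13 ≈ 46.154 -> rounds to 46

Answer: 46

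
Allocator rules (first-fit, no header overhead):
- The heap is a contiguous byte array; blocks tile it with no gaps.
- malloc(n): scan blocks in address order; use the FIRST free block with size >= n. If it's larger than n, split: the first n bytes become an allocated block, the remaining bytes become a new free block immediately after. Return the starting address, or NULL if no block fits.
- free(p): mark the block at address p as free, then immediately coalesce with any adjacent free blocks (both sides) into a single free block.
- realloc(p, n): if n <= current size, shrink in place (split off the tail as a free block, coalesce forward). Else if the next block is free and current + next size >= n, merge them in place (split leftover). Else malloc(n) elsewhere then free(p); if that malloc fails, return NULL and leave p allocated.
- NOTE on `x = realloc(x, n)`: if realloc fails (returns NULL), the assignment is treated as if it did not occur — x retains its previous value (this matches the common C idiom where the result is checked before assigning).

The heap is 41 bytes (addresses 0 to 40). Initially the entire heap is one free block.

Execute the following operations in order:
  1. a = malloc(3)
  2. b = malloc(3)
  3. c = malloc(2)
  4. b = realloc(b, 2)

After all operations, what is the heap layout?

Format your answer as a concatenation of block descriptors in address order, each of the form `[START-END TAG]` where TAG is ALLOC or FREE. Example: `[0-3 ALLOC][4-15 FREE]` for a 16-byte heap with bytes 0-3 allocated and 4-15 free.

Answer: [0-2 ALLOC][3-4 ALLOC][5-5 FREE][6-7 ALLOC][8-40 FREE]

Derivation:
Op 1: a = malloc(3) -> a = 0; heap: [0-2 ALLOC][3-40 FREE]
Op 2: b = malloc(3) -> b = 3; heap: [0-2 ALLOC][3-5 ALLOC][6-40 FREE]
Op 3: c = malloc(2) -> c = 6; heap: [0-2 ALLOC][3-5 ALLOC][6-7 ALLOC][8-40 FREE]
Op 4: b = realloc(b, 2) -> b = 3; heap: [0-2 ALLOC][3-4 ALLOC][5-5 FREE][6-7 ALLOC][8-40 FREE]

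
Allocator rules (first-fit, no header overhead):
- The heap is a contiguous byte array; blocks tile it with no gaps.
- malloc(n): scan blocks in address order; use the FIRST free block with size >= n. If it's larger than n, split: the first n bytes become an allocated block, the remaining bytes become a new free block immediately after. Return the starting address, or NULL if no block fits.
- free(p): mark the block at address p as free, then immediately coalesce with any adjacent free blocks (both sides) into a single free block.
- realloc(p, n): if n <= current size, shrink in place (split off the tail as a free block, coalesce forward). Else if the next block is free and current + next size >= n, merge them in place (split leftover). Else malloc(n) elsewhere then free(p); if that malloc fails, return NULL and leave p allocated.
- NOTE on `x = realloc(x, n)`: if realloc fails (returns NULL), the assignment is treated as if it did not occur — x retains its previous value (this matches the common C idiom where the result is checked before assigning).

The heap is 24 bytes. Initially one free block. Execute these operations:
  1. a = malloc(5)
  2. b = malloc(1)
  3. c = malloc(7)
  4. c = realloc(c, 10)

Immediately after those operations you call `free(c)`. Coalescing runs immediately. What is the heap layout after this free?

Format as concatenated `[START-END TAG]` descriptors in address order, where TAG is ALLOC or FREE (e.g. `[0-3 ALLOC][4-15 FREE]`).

Answer: [0-4 ALLOC][5-5 ALLOC][6-23 FREE]

Derivation:
Op 1: a = malloc(5) -> a = 0; heap: [0-4 ALLOC][5-23 FREE]
Op 2: b = malloc(1) -> b = 5; heap: [0-4 ALLOC][5-5 ALLOC][6-23 FREE]
Op 3: c = malloc(7) -> c = 6; heap: [0-4 ALLOC][5-5 ALLOC][6-12 ALLOC][13-23 FREE]
Op 4: c = realloc(c, 10) -> c = 6; heap: [0-4 ALLOC][5-5 ALLOC][6-15 ALLOC][16-23 FREE]
free(c): c = 6 -> block [6-15 ALLOC]; mark free, coalesce with adjacent free neighbors -> [0-4 ALLOC][5-5 ALLOC][6-23 FREE]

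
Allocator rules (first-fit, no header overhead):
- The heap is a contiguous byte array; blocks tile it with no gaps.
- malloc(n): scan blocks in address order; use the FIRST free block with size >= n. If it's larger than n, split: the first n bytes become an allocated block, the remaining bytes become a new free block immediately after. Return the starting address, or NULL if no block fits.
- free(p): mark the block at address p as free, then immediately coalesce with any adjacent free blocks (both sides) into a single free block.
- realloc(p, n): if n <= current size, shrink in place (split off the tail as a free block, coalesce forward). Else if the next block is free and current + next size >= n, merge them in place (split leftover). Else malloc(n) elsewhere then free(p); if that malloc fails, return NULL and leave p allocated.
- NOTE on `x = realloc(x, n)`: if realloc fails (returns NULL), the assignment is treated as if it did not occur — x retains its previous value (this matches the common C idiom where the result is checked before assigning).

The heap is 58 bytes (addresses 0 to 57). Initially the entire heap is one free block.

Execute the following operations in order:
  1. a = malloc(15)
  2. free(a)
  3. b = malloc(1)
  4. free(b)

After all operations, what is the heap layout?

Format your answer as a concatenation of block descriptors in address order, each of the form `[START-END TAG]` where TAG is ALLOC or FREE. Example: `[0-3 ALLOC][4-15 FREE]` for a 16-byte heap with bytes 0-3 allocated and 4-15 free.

Answer: [0-57 FREE]

Derivation:
Op 1: a = malloc(15) -> a = 0; heap: [0-14 ALLOC][15-57 FREE]
Op 2: free(a) -> (freed a); heap: [0-57 FREE]
Op 3: b = malloc(1) -> b = 0; heap: [0-0 ALLOC][1-57 FREE]
Op 4: free(b) -> (freed b); heap: [0-57 FREE]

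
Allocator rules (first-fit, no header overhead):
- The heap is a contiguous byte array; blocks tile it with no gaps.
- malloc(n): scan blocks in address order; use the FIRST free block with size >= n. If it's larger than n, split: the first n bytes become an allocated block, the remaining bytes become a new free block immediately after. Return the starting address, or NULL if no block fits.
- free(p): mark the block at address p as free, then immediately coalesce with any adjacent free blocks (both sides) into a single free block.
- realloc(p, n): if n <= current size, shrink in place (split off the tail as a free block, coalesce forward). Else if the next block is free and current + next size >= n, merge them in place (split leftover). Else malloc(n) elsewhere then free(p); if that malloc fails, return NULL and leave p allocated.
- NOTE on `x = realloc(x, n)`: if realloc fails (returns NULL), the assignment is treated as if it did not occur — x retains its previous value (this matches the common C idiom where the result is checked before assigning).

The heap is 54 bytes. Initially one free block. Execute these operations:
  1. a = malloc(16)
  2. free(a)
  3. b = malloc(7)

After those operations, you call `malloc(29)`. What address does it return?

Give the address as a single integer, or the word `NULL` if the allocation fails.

Op 1: a = malloc(16) -> a = 0; heap: [0-15 ALLOC][16-53 FREE]
Op 2: free(a) -> (freed a); heap: [0-53 FREE]
Op 3: b = malloc(7) -> b = 0; heap: [0-6 ALLOC][7-53 FREE]
malloc(29): first-fit scan over [0-6 ALLOC][7-53 FREE] -> 7

Answer: 7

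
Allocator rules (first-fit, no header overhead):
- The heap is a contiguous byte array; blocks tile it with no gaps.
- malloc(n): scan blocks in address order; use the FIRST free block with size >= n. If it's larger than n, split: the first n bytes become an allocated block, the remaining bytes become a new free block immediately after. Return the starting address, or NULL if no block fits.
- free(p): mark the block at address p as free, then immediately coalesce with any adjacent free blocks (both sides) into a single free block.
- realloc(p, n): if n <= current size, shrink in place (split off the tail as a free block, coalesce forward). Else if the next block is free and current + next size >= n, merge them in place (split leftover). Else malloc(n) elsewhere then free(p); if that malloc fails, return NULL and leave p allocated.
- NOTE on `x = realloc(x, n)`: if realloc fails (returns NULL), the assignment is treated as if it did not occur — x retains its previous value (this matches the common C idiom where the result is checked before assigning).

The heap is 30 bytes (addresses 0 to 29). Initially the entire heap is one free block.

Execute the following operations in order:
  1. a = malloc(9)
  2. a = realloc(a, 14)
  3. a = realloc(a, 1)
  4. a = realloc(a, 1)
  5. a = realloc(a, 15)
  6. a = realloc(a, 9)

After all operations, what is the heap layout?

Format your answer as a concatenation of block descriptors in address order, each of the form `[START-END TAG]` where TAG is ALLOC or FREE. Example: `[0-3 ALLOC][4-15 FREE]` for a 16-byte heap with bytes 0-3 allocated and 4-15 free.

Op 1: a = malloc(9) -> a = 0; heap: [0-8 ALLOC][9-29 FREE]
Op 2: a = realloc(a, 14) -> a = 0; heap: [0-13 ALLOC][14-29 FREE]
Op 3: a = realloc(a, 1) -> a = 0; heap: [0-0 ALLOC][1-29 FREE]
Op 4: a = realloc(a, 1) -> a = 0; heap: [0-0 ALLOC][1-29 FREE]
Op 5: a = realloc(a, 15) -> a = 0; heap: [0-14 ALLOC][15-29 FREE]
Op 6: a = realloc(a, 9) -> a = 0; heap: [0-8 ALLOC][9-29 FREE]

Answer: [0-8 ALLOC][9-29 FREE]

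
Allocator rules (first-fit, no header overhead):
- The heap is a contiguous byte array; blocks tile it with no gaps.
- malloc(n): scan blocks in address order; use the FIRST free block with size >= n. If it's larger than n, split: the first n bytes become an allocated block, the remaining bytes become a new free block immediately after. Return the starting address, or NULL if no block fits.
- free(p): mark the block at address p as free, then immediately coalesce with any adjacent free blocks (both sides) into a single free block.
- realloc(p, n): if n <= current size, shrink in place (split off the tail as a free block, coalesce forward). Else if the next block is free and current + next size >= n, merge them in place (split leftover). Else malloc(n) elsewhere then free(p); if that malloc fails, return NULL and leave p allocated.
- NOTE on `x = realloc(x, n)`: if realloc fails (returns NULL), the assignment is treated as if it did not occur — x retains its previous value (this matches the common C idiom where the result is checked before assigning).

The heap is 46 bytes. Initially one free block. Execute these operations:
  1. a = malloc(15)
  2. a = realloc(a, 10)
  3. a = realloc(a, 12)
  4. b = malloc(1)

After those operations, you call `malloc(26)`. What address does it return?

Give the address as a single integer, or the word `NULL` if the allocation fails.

Op 1: a = malloc(15) -> a = 0; heap: [0-14 ALLOC][15-45 FREE]
Op 2: a = realloc(a, 10) -> a = 0; heap: [0-9 ALLOC][10-45 FREE]
Op 3: a = realloc(a, 12) -> a = 0; heap: [0-11 ALLOC][12-45 FREE]
Op 4: b = malloc(1) -> b = 12; heap: [0-11 ALLOC][12-12 ALLOC][13-45 FREE]
malloc(26): first-fit scan over [0-11 ALLOC][12-12 ALLOC][13-45 FREE] -> 13

Answer: 13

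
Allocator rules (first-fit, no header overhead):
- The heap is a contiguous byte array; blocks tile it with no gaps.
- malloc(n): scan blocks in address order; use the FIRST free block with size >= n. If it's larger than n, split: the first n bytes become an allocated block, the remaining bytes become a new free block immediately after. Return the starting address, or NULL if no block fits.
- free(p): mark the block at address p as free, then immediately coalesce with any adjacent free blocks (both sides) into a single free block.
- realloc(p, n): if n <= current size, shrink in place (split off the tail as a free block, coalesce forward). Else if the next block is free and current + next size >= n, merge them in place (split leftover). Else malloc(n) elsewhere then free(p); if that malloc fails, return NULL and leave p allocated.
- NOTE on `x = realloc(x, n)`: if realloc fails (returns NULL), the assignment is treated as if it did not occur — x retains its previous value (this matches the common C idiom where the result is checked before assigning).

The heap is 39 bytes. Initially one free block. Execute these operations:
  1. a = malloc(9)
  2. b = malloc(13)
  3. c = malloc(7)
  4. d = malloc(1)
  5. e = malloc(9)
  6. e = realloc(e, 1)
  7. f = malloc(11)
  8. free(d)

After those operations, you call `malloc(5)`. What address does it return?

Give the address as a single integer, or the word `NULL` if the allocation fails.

Answer: 31

Derivation:
Op 1: a = malloc(9) -> a = 0; heap: [0-8 ALLOC][9-38 FREE]
Op 2: b = malloc(13) -> b = 9; heap: [0-8 ALLOC][9-21 ALLOC][22-38 FREE]
Op 3: c = malloc(7) -> c = 22; heap: [0-8 ALLOC][9-21 ALLOC][22-28 ALLOC][29-38 FREE]
Op 4: d = malloc(1) -> d = 29; heap: [0-8 ALLOC][9-21 ALLOC][22-28 ALLOC][29-29 ALLOC][30-38 FREE]
Op 5: e = malloc(9) -> e = 30; heap: [0-8 ALLOC][9-21 ALLOC][22-28 ALLOC][29-29 ALLOC][30-38 ALLOC]
Op 6: e = realloc(e, 1) -> e = 30; heap: [0-8 ALLOC][9-21 ALLOC][22-28 ALLOC][29-29 ALLOC][30-30 ALLOC][31-38 FREE]
Op 7: f = malloc(11) -> f = NULL; heap: [0-8 ALLOC][9-21 ALLOC][22-28 ALLOC][29-29 ALLOC][30-30 ALLOC][31-38 FREE]
Op 8: free(d) -> (freed d); heap: [0-8 ALLOC][9-21 ALLOC][22-28 ALLOC][29-29 FREE][30-30 ALLOC][31-38 FREE]
malloc(5): first-fit scan over [0-8 ALLOC][9-21 ALLOC][22-28 ALLOC][29-29 FREE][30-30 ALLOC][31-38 FREE] -> 31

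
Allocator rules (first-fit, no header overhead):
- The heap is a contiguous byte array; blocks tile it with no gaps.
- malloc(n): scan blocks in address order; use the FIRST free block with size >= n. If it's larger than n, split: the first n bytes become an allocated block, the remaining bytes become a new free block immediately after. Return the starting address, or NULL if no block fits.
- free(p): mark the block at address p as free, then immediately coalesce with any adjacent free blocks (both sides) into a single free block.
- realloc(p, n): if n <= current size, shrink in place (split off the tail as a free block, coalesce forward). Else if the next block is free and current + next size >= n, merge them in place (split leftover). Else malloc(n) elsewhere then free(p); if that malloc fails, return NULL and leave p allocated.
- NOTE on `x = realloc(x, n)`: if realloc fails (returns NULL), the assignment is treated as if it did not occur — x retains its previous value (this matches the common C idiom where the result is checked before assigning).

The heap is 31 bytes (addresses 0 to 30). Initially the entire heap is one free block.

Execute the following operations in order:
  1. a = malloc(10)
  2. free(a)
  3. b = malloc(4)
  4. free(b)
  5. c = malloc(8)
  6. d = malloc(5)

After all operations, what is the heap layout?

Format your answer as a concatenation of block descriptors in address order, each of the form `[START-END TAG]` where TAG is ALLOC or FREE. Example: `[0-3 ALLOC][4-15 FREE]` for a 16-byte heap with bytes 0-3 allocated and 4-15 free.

Answer: [0-7 ALLOC][8-12 ALLOC][13-30 FREE]

Derivation:
Op 1: a = malloc(10) -> a = 0; heap: [0-9 ALLOC][10-30 FREE]
Op 2: free(a) -> (freed a); heap: [0-30 FREE]
Op 3: b = malloc(4) -> b = 0; heap: [0-3 ALLOC][4-30 FREE]
Op 4: free(b) -> (freed b); heap: [0-30 FREE]
Op 5: c = malloc(8) -> c = 0; heap: [0-7 ALLOC][8-30 FREE]
Op 6: d = malloc(5) -> d = 8; heap: [0-7 ALLOC][8-12 ALLOC][13-30 FREE]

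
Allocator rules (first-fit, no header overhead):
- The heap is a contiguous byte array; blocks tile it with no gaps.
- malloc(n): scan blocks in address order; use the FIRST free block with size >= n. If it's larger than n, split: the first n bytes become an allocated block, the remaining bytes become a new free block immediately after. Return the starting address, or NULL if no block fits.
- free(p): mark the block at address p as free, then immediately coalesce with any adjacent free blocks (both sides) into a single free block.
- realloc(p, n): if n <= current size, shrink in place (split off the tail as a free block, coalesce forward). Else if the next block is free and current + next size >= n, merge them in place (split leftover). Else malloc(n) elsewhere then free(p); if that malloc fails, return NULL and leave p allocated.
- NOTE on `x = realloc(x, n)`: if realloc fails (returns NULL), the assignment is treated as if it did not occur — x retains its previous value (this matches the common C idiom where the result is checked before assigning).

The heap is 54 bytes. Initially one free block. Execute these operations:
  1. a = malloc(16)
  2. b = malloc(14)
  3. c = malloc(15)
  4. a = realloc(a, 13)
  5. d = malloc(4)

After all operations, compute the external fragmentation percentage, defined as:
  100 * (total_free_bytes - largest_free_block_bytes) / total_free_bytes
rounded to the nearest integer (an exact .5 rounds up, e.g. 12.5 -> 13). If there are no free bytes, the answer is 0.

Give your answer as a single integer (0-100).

Answer: 38

Derivation:
Op 1: a = malloc(16) -> a = 0; heap: [0-15 ALLOC][16-53 FREE]
Op 2: b = malloc(14) -> b = 16; heap: [0-15 ALLOC][16-29 ALLOC][30-53 FREE]
Op 3: c = malloc(15) -> c = 30; heap: [0-15 ALLOC][16-29 ALLOC][30-44 ALLOC][45-53 FREE]
Op 4: a = realloc(a, 13) -> a = 0; heap: [0-12 ALLOC][13-15 FREE][16-29 ALLOC][30-44 ALLOC][45-53 FREE]
Op 5: d = malloc(4) -> d = 45; heap: [0-12 ALLOC][13-15 FREE][16-29 ALLOC][30-44 ALLOC][45-48 ALLOC][49-53 FREE]
Free blocks: [3 5] total_free=8 largest=5 -> 100*(8-5)/8 = 300/8 = 37.5 -> rounds to 38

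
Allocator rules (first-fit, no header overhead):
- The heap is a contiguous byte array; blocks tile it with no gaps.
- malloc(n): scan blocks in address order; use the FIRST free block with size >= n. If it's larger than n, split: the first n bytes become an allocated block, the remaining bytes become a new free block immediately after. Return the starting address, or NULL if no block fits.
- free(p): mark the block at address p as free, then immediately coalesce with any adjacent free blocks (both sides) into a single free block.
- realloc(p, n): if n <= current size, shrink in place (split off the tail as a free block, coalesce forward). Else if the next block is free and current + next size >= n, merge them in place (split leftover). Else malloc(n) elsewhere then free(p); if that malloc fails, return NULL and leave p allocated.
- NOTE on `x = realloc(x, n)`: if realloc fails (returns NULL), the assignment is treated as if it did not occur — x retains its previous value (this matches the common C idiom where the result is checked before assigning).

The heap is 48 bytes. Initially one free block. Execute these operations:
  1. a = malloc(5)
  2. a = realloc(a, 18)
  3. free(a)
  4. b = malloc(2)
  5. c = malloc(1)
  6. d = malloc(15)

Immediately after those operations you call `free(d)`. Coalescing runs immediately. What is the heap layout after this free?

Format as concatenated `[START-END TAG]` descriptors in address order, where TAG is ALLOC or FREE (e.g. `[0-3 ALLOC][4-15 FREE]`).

Op 1: a = malloc(5) -> a = 0; heap: [0-4 ALLOC][5-47 FREE]
Op 2: a = realloc(a, 18) -> a = 0; heap: [0-17 ALLOC][18-47 FREE]
Op 3: free(a) -> (freed a); heap: [0-47 FREE]
Op 4: b = malloc(2) -> b = 0; heap: [0-1 ALLOC][2-47 FREE]
Op 5: c = malloc(1) -> c = 2; heap: [0-1 ALLOC][2-2 ALLOC][3-47 FREE]
Op 6: d = malloc(15) -> d = 3; heap: [0-1 ALLOC][2-2 ALLOC][3-17 ALLOC][18-47 FREE]
free(d): d = 3 -> block [3-17 ALLOC]; mark free, coalesce with adjacent free neighbors -> [0-1 ALLOC][2-2 ALLOC][3-47 FREE]

Answer: [0-1 ALLOC][2-2 ALLOC][3-47 FREE]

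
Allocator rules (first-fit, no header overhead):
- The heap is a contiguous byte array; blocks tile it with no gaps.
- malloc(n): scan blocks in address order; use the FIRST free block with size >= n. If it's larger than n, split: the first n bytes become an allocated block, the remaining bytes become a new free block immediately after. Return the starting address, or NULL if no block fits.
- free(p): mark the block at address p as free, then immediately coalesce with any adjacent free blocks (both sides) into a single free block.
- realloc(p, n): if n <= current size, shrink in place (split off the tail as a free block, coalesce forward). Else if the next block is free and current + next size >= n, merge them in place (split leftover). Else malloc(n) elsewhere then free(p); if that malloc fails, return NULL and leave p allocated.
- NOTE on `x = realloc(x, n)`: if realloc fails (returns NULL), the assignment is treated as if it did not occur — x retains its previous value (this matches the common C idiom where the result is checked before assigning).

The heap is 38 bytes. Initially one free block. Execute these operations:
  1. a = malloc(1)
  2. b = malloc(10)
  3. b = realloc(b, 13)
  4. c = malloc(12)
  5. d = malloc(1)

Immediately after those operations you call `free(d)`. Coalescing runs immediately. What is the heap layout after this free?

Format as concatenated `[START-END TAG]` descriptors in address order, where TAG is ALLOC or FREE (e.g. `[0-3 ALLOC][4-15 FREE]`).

Op 1: a = malloc(1) -> a = 0; heap: [0-0 ALLOC][1-37 FREE]
Op 2: b = malloc(10) -> b = 1; heap: [0-0 ALLOC][1-10 ALLOC][11-37 FREE]
Op 3: b = realloc(b, 13) -> b = 1; heap: [0-0 ALLOC][1-13 ALLOC][14-37 FREE]
Op 4: c = malloc(12) -> c = 14; heap: [0-0 ALLOC][1-13 ALLOC][14-25 ALLOC][26-37 FREE]
Op 5: d = malloc(1) -> d = 26; heap: [0-0 ALLOC][1-13 ALLOC][14-25 ALLOC][26-26 ALLOC][27-37 FREE]
free(d): d = 26 -> block [26-26 ALLOC]; mark free, coalesce with adjacent free neighbors -> [0-0 ALLOC][1-13 ALLOC][14-25 ALLOC][26-37 FREE]

Answer: [0-0 ALLOC][1-13 ALLOC][14-25 ALLOC][26-37 FREE]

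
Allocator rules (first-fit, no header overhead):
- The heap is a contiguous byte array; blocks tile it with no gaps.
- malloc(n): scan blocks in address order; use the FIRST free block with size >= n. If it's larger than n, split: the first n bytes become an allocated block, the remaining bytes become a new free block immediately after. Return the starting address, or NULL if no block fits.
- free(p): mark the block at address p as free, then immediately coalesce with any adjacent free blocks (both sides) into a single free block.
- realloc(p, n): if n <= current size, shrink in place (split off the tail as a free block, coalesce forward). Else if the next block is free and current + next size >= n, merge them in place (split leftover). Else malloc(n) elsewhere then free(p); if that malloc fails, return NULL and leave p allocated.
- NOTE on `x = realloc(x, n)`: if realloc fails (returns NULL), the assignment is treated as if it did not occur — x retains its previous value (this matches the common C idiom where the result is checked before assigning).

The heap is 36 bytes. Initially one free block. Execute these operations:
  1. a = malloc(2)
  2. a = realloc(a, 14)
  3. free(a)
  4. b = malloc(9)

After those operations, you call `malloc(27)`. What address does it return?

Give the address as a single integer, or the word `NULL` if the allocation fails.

Op 1: a = malloc(2) -> a = 0; heap: [0-1 ALLOC][2-35 FREE]
Op 2: a = realloc(a, 14) -> a = 0; heap: [0-13 ALLOC][14-35 FREE]
Op 3: free(a) -> (freed a); heap: [0-35 FREE]
Op 4: b = malloc(9) -> b = 0; heap: [0-8 ALLOC][9-35 FREE]
malloc(27): first-fit scan over [0-8 ALLOC][9-35 FREE] -> 9

Answer: 9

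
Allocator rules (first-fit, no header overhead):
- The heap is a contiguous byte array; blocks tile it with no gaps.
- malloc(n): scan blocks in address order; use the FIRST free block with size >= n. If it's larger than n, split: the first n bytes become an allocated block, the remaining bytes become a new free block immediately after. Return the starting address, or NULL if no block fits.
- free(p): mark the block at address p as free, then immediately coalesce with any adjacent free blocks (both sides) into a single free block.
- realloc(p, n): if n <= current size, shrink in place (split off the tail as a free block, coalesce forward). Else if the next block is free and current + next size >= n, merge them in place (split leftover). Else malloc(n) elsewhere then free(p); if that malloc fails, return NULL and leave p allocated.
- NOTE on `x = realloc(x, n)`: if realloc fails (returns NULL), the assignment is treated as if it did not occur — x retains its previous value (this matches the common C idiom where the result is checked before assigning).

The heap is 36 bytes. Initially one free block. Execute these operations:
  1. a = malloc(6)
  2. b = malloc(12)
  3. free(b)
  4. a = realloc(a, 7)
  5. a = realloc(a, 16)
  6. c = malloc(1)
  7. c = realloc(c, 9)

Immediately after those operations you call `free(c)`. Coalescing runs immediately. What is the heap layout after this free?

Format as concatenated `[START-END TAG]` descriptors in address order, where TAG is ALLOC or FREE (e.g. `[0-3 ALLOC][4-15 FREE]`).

Op 1: a = malloc(6) -> a = 0; heap: [0-5 ALLOC][6-35 FREE]
Op 2: b = malloc(12) -> b = 6; heap: [0-5 ALLOC][6-17 ALLOC][18-35 FREE]
Op 3: free(b) -> (freed b); heap: [0-5 ALLOC][6-35 FREE]
Op 4: a = realloc(a, 7) -> a = 0; heap: [0-6 ALLOC][7-35 FREE]
Op 5: a = realloc(a, 16) -> a = 0; heap: [0-15 ALLOC][16-35 FREE]
Op 6: c = malloc(1) -> c = 16; heap: [0-15 ALLOC][16-16 ALLOC][17-35 FREE]
Op 7: c = realloc(c, 9) -> c = 16; heap: [0-15 ALLOC][16-24 ALLOC][25-35 FREE]
free(c): c = 16 -> block [16-24 ALLOC]; mark free, coalesce with adjacent free neighbors -> [0-15 ALLOC][16-35 FREE]

Answer: [0-15 ALLOC][16-35 FREE]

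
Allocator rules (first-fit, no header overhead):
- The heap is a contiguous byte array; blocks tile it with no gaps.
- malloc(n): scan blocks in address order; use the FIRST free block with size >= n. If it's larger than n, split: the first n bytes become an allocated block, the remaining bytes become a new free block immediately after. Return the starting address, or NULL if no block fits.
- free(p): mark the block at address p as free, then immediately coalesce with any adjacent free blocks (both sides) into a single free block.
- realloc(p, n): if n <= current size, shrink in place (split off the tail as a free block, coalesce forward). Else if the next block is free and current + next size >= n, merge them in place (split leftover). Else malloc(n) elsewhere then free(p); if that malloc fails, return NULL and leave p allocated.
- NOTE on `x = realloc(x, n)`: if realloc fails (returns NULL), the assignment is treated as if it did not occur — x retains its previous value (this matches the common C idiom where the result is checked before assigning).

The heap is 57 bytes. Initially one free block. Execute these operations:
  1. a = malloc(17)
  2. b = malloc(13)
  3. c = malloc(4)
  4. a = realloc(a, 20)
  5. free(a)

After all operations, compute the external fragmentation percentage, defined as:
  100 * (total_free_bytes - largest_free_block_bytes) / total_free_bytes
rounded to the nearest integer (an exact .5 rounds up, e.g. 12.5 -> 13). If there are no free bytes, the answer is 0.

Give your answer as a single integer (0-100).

Op 1: a = malloc(17) -> a = 0; heap: [0-16 ALLOC][17-56 FREE]
Op 2: b = malloc(13) -> b = 17; heap: [0-16 ALLOC][17-29 ALLOC][30-56 FREE]
Op 3: c = malloc(4) -> c = 30; heap: [0-16 ALLOC][17-29 ALLOC][30-33 ALLOC][34-56 FREE]
Op 4: a = realloc(a, 20) -> a = 34; heap: [0-16 FREE][17-29 ALLOC][30-33 ALLOC][34-53 ALLOC][54-56 FREE]
Op 5: free(a) -> (freed a); heap: [0-16 FREE][17-29 ALLOC][30-33 ALLOC][34-56 FREE]
Free blocks: [17 23] total_free=40 largest=23 -> 100*(40-23)/40 = 1700/40 = 42.5 -> rounds to 43

Answer: 43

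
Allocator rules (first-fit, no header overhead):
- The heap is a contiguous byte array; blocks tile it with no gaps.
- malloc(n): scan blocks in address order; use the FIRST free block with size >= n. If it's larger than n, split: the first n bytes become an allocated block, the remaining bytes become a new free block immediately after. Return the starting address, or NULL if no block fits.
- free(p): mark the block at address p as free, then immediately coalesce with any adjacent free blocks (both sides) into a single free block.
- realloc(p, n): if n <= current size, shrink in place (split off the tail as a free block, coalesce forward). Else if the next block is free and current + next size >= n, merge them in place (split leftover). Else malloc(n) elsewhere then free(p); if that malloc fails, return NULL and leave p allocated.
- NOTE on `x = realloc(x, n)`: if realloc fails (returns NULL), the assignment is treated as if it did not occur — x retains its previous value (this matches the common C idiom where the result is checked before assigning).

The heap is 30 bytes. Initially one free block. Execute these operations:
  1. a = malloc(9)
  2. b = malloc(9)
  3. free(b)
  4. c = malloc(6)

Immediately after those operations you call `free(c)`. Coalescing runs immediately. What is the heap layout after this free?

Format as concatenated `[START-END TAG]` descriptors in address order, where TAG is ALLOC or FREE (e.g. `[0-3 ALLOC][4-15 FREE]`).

Answer: [0-8 ALLOC][9-29 FREE]

Derivation:
Op 1: a = malloc(9) -> a = 0; heap: [0-8 ALLOC][9-29 FREE]
Op 2: b = malloc(9) -> b = 9; heap: [0-8 ALLOC][9-17 ALLOC][18-29 FREE]
Op 3: free(b) -> (freed b); heap: [0-8 ALLOC][9-29 FREE]
Op 4: c = malloc(6) -> c = 9; heap: [0-8 ALLOC][9-14 ALLOC][15-29 FREE]
free(c): c = 9 -> block [9-14 ALLOC]; mark free, coalesce with adjacent free neighbors -> [0-8 ALLOC][9-29 FREE]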